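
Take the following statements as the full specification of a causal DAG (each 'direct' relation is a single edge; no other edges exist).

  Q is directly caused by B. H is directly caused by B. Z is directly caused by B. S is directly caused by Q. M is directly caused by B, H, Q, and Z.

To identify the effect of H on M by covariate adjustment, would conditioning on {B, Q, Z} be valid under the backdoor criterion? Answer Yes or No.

Backdoor paths from H to M (paths whose first edge points into H):
  P1: H <- B -> Z -> M
  P2: H <- B -> Q -> M
  P3: H <- B -> M
Condition 1 (no descendant of H in the set): holds — descendants of H are {M}; none are in {B, Q, Z}.
Condition 2 (every backdoor path blocked by {B, Q, Z}):
  P1: blocked at fork node B ∈ conditioning set.
  P2: blocked at fork node B ∈ conditioning set.
  P3: blocked at fork node B ∈ conditioning set.
{B, Q, Z} satisfies the backdoor criterion.

Yes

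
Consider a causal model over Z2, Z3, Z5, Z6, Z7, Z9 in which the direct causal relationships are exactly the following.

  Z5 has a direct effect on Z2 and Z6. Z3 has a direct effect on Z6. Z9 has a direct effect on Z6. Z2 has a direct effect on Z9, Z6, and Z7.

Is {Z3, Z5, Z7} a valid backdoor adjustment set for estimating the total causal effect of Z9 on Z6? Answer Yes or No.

Backdoor paths from Z9 to Z6 (paths whose first edge points into Z9):
  P1: Z9 <- Z2 <- Z5 -> Z6
  P2: Z9 <- Z2 -> Z6
Condition 1 (no descendant of Z9 in the set): holds — descendants of Z9 are {Z6}; none are in {Z3, Z5, Z7}.
Condition 2 (every backdoor path blocked by {Z3, Z5, Z7}):
  P1: blocked at fork node Z5 ∈ conditioning set.
  P2: open — no interior node is in the conditioning set.
{Z3, Z5, Z7} does not satisfy the backdoor criterion.

No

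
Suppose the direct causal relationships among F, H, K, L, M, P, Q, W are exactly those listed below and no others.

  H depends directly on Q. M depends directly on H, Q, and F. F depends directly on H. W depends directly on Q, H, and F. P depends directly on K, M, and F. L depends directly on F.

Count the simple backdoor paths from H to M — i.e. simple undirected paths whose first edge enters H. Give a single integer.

A backdoor path from H to M is any simple undirected path whose first edge points into H (i.e. leaves H via a parent).
Parents of H: {Q}.
Enumerating:
  P1: H <- Q -> W <- F -> M
  P2: H <- Q -> W <- F -> P <- M
  P3: H <- Q -> M
That exhausts the simple backdoor paths. Count: 3.

3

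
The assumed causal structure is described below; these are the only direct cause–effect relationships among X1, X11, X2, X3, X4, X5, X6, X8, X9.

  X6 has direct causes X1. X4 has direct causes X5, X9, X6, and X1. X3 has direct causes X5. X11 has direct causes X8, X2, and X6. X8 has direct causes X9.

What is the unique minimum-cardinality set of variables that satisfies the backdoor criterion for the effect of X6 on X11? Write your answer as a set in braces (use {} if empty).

Variables eligible for adjustment (non-descendants of X6, excluding X6 and X11): {X1, X2, X3, X5, X8, X9}.
Backdoor paths from X6 to X11:
  P1: X6 <- X1 -> X4 <- X9 -> X8 -> X11
Each backdoor path contains an unconditioned collider, so every path is already blocked with the empty conditioning set:
  P1: blocked at collider X4 (neither it nor any descendant is in the conditioning set).
The empty set is therefore the unique smallest valid set.

{}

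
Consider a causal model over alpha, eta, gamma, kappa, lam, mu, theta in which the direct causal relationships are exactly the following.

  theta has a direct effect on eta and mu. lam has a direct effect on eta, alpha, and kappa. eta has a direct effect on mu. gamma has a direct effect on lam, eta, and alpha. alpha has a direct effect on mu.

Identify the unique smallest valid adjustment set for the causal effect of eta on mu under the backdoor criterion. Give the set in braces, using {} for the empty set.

{alpha, theta}

Variables eligible for adjustment (non-descendants of eta, excluding eta and mu): {alpha, gamma, kappa, lam, theta}.
Backdoor paths from eta to mu:
  P1: eta <- theta -> mu
  P2: eta <- gamma -> lam -> alpha -> mu
  P3: eta <- gamma -> alpha -> mu
  P4: eta <- lam <- gamma -> alpha -> mu
  P5: eta <- lam -> alpha -> mu
The empty set is not sufficient: P1 (eta <- theta -> mu) has no collider blocking it and no conditioned non-collider, so it is open.
Try {alpha, theta}:
  P1: blocked at fork node theta ∈ conditioning set.
  P2: blocked at chain node alpha ∈ conditioning set.
  P3: blocked at chain node alpha ∈ conditioning set.
  P4: blocked at chain node alpha ∈ conditioning set.
  P5: blocked at chain node alpha ∈ conditioning set.
{alpha, theta} contains no descendant of eta and blocks every backdoor path.
Every element of {alpha, theta} is needed (dropping alpha leaves P2 open; dropping theta leaves P1 open), so no proper subset is valid.
Among all size-2 subsets of the eligible variables, only {alpha, theta} blocks every backdoor path, so it is the unique smallest valid adjustment set.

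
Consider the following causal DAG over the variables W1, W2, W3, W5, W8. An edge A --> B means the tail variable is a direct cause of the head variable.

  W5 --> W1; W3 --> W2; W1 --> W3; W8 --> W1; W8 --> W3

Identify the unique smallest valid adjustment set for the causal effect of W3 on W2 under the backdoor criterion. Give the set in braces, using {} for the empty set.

{}

Variables eligible for adjustment (non-descendants of W3, excluding W3 and W2): {W1, W5, W8}.
Backdoor paths from W3 to W2:
  (none)
With no backdoor paths the empty set already satisfies the criterion, and it is trivially minimal.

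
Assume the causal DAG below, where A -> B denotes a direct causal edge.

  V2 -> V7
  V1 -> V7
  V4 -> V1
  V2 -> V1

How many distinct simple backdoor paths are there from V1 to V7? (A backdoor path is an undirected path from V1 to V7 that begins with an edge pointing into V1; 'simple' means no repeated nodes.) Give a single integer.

1

A backdoor path from V1 to V7 is any simple undirected path whose first edge points into V1 (i.e. leaves V1 via a parent).
Parents of V1: {V2, V4}.
Enumerating:
  P1: V1 <- V2 -> V7
That exhausts the simple backdoor paths. Count: 1.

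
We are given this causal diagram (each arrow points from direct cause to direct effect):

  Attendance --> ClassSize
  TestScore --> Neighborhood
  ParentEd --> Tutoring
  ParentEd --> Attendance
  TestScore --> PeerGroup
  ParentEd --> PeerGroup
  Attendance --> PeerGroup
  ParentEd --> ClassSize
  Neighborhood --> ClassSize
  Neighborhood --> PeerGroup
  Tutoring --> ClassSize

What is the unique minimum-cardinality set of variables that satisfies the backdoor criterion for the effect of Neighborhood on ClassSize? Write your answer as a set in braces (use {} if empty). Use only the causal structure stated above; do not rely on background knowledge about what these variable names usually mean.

{}

Variables eligible for adjustment (non-descendants of Neighborhood, excluding Neighborhood and ClassSize): {Attendance, ParentEd, TestScore, Tutoring}.
Backdoor paths from Neighborhood to ClassSize:
  P1: Neighborhood <- TestScore -> PeerGroup <- ParentEd -> Tutoring -> ClassSize
  P2: Neighborhood <- TestScore -> PeerGroup <- ParentEd -> Attendance -> ClassSize
  P3: Neighborhood <- TestScore -> PeerGroup <- ParentEd -> ClassSize
  P4: Neighborhood <- TestScore -> PeerGroup <- Attendance <- ParentEd -> Tutoring -> ClassSize
  P5: Neighborhood <- TestScore -> PeerGroup <- Attendance <- ParentEd -> ClassSize
  P6: Neighborhood <- TestScore -> PeerGroup <- Attendance -> ClassSize
Each backdoor path contains an unconditioned collider, so every path is already blocked with the empty conditioning set:
  P1: blocked at collider PeerGroup (neither it nor any descendant is in the conditioning set).
  P2: blocked at collider PeerGroup (neither it nor any descendant is in the conditioning set).
  P3: blocked at collider PeerGroup (neither it nor any descendant is in the conditioning set).
  P4: blocked at collider PeerGroup (neither it nor any descendant is in the conditioning set).
  P5: blocked at collider PeerGroup (neither it nor any descendant is in the conditioning set).
  P6: blocked at collider PeerGroup (neither it nor any descendant is in the conditioning set).
The empty set is therefore the unique smallest valid set.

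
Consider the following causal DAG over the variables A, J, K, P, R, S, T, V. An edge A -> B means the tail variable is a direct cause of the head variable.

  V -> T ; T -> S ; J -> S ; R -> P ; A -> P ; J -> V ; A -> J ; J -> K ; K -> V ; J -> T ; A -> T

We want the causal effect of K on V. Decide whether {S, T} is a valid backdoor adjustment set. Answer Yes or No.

No

Backdoor paths from K to V (paths whose first edge points into K):
  P1: K <- J <- A -> T <- V
  P2: K <- J -> V
  P3: K <- J -> T <- V
  P4: K <- J -> S <- T <- V
Condition 1 (no descendant of K in the set): FAILS — S and T are descendants of K.
Condition 2 (every backdoor path blocked by {S, T}):
  P1: open — collider(s) T are conditioned on (or have a conditioned descendant) and no non-collider on the path is in the set.
  P2: open — no interior node is in the conditioning set.
  P3: open — collider(s) T are conditioned on (or have a conditioned descendant) and no non-collider on the path is in the set.
  P4: blocked at chain node T ∈ conditioning set.
{S, T} does not satisfy the backdoor criterion.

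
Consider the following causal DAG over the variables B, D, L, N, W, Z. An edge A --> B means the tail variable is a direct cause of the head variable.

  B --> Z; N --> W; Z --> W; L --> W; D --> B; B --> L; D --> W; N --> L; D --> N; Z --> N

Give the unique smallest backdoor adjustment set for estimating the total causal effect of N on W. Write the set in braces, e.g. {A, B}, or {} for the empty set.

{D, Z}

Variables eligible for adjustment (non-descendants of N, excluding N and W): {B, D, Z}.
Backdoor paths from N to W:
  P1: N <- D -> B -> Z -> W
  P2: N <- D -> B -> L -> W
  P3: N <- D -> W
  P4: N <- Z <- B <- D -> W
  P5: N <- Z <- B -> L -> W
  P6: N <- Z -> W
The empty set is not sufficient: P1 (N <- D -> B -> Z -> W) has no collider blocking it and no conditioned non-collider, so it is open.
Try {D, Z}:
  P1: blocked at fork node D ∈ conditioning set.
  P2: blocked at fork node D ∈ conditioning set.
  P3: blocked at fork node D ∈ conditioning set.
  P4: blocked at chain node Z ∈ conditioning set.
  P5: blocked at chain node Z ∈ conditioning set.
  P6: blocked at fork node Z ∈ conditioning set.
{D, Z} contains no descendant of N and blocks every backdoor path.
Every element of {D, Z} is needed (dropping D leaves P2 open; dropping Z leaves P5 open), so no proper subset is valid.
Among all size-2 subsets of the eligible variables, only {D, Z} blocks every backdoor path, so it is the unique smallest valid adjustment set.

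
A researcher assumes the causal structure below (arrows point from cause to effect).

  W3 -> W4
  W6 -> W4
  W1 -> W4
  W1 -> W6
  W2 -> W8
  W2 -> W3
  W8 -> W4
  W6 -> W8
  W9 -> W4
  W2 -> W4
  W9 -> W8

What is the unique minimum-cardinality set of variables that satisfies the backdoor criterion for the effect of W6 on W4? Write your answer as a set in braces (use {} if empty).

Variables eligible for adjustment (non-descendants of W6, excluding W6 and W4): {W1, W2, W3, W9}.
Backdoor paths from W6 to W4:
  P1: W6 <- W1 -> W4
The empty set is not sufficient: P1 (W6 <- W1 -> W4) has no collider blocking it and no conditioned non-collider, so it is open.
Try {W1}:
  P1: blocked at fork node W1 ∈ conditioning set.
{W1} contains no descendant of W6 and blocks every backdoor path.
No other singleton works — e.g. {W9} leaves P1 open — so {W1} is the unique smallest valid adjustment set.

{W1}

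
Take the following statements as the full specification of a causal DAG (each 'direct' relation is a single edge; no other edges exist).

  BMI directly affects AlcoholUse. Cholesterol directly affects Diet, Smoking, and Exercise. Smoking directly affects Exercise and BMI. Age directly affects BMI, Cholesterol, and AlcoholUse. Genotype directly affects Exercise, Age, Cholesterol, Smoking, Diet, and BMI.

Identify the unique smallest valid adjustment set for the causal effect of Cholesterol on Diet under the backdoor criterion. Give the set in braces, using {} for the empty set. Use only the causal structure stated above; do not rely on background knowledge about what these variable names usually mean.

{Genotype}

Variables eligible for adjustment (non-descendants of Cholesterol, excluding Cholesterol and Diet): {Age, Genotype}.
Backdoor paths from Cholesterol to Diet:
  P1: Cholesterol <- Genotype -> Diet
  P2: Cholesterol <- Age <- Genotype -> Diet
  P3: Cholesterol <- Age -> BMI <- Genotype -> Diet
  P4: Cholesterol <- Age -> BMI <- Smoking <- Genotype -> Diet
  P5: Cholesterol <- Age -> BMI <- Smoking -> Exercise <- Genotype -> Diet
  P6: Cholesterol <- Age -> AlcoholUse <- BMI <- Genotype -> Diet
  P7: Cholesterol <- Age -> AlcoholUse <- BMI <- Smoking <- Genotype -> Diet
  P8: Cholesterol <- Age -> AlcoholUse <- BMI <- Smoking -> Exercise <- Genotype -> Diet
The empty set is not sufficient: P1 (Cholesterol <- Genotype -> Diet) has no collider blocking it and no conditioned non-collider, so it is open.
Try {Genotype}:
  P1: blocked at fork node Genotype ∈ conditioning set.
  P2: blocked at fork node Genotype ∈ conditioning set.
  P3: blocked at collider BMI (neither it nor any descendant is in the conditioning set).
  P4: blocked at collider BMI (neither it nor any descendant is in the conditioning set).
  P5: blocked at collider BMI (neither it nor any descendant is in the conditioning set).
  P6: blocked at collider AlcoholUse (neither it nor any descendant is in the conditioning set).
  P7: blocked at collider AlcoholUse (neither it nor any descendant is in the conditioning set).
  P8: blocked at collider AlcoholUse (neither it nor any descendant is in the conditioning set).
{Genotype} contains no descendant of Cholesterol and blocks every backdoor path.
No other singleton works — e.g. {Age} leaves P1 open — so {Genotype} is the unique smallest valid adjustment set.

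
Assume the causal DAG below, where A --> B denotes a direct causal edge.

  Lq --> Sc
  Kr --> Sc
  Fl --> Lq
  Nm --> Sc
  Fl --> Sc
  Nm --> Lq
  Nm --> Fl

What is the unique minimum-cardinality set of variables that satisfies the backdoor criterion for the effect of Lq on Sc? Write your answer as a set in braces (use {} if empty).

{Fl, Nm}

Variables eligible for adjustment (non-descendants of Lq, excluding Lq and Sc): {Fl, Kr, Nm}.
Backdoor paths from Lq to Sc:
  P1: Lq <- Nm -> Fl -> Sc
  P2: Lq <- Nm -> Sc
  P3: Lq <- Fl <- Nm -> Sc
  P4: Lq <- Fl -> Sc
The empty set is not sufficient: P1 (Lq <- Nm -> Fl -> Sc) has no collider blocking it and no conditioned non-collider, so it is open.
Try {Fl, Nm}:
  P1: blocked at fork node Nm ∈ conditioning set.
  P2: blocked at fork node Nm ∈ conditioning set.
  P3: blocked at chain node Fl ∈ conditioning set.
  P4: blocked at fork node Fl ∈ conditioning set.
{Fl, Nm} contains no descendant of Lq and blocks every backdoor path.
Every element of {Fl, Nm} is needed (dropping Fl leaves P4 open; dropping Nm leaves P2 open), so no proper subset is valid.
Among all size-2 subsets of the eligible variables, only {Fl, Nm} blocks every backdoor path, so it is the unique smallest valid adjustment set.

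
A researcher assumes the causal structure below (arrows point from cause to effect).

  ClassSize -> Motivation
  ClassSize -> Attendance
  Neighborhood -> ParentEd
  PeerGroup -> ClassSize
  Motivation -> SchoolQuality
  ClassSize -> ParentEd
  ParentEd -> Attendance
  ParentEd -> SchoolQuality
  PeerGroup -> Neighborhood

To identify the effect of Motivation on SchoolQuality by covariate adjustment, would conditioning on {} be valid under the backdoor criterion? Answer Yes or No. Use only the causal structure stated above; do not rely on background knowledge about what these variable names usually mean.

No

Backdoor paths from Motivation to SchoolQuality (paths whose first edge points into Motivation):
  P1: Motivation <- ClassSize <- PeerGroup -> Neighborhood -> ParentEd -> SchoolQuality
  P2: Motivation <- ClassSize -> ParentEd -> SchoolQuality
  P3: Motivation <- ClassSize -> Attendance <- ParentEd -> SchoolQuality
Condition 1 (no descendant of Motivation in the set): holds — descendants of Motivation are {SchoolQuality}; none are in {}.
Condition 2 (every backdoor path blocked by {}):
  P1: open — no interior node is in the conditioning set.
  P2: open — no interior node is in the conditioning set.
  P3: blocked at collider Attendance (neither it nor any descendant is in the conditioning set).
{} does not satisfy the backdoor criterion.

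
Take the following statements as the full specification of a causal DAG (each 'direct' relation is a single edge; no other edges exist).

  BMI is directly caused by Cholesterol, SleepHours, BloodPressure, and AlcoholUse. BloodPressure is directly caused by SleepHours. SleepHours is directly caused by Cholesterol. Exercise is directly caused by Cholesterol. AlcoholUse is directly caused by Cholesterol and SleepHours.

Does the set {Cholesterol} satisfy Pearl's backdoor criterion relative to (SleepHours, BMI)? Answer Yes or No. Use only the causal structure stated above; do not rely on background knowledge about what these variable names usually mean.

Backdoor paths from SleepHours to BMI (paths whose first edge points into SleepHours):
  P1: SleepHours <- Cholesterol -> AlcoholUse -> BMI
  P2: SleepHours <- Cholesterol -> BMI
Condition 1 (no descendant of SleepHours in the set): holds — descendants of SleepHours are {AlcoholUse, BMI, BloodPressure}; none are in {Cholesterol}.
Condition 2 (every backdoor path blocked by {Cholesterol}):
  P1: blocked at fork node Cholesterol ∈ conditioning set.
  P2: blocked at fork node Cholesterol ∈ conditioning set.
{Cholesterol} satisfies the backdoor criterion.

Yes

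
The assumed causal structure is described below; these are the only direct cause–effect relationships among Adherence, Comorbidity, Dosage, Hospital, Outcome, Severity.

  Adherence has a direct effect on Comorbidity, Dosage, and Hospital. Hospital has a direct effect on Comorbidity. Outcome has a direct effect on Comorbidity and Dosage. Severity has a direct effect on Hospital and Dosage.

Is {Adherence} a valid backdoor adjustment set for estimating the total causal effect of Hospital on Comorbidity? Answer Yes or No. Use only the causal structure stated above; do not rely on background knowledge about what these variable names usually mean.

Backdoor paths from Hospital to Comorbidity (paths whose first edge points into Hospital):
  P1: Hospital <- Adherence -> Dosage <- Outcome -> Comorbidity
  P2: Hospital <- Adherence -> Comorbidity
  P3: Hospital <- Severity -> Dosage <- Adherence -> Comorbidity
  P4: Hospital <- Severity -> Dosage <- Outcome -> Comorbidity
Condition 1 (no descendant of Hospital in the set): holds — descendants of Hospital are {Comorbidity}; none are in {Adherence}.
Condition 2 (every backdoor path blocked by {Adherence}):
  P1: blocked at fork node Adherence ∈ conditioning set.
  P2: blocked at fork node Adherence ∈ conditioning set.
  P3: blocked at collider Dosage (neither it nor any descendant is in the conditioning set).
  P4: blocked at collider Dosage (neither it nor any descendant is in the conditioning set).
{Adherence} satisfies the backdoor criterion.

Yes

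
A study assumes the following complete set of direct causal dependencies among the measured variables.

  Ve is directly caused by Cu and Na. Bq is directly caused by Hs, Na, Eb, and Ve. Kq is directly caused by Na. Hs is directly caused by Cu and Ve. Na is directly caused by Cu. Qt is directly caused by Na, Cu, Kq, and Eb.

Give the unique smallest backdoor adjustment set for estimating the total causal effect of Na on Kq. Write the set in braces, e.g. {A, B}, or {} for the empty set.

{}

Variables eligible for adjustment (non-descendants of Na, excluding Na and Kq): {Cu, Eb}.
Backdoor paths from Na to Kq:
  P1: Na <- Cu -> Ve -> Hs -> Bq <- Eb -> Qt <- Kq
  P2: Na <- Cu -> Ve -> Bq <- Eb -> Qt <- Kq
  P3: Na <- Cu -> Hs <- Ve -> Bq <- Eb -> Qt <- Kq
  P4: Na <- Cu -> Hs -> Bq <- Eb -> Qt <- Kq
  P5: Na <- Cu -> Qt <- Kq
Each backdoor path contains an unconditioned collider, so every path is already blocked with the empty conditioning set:
  P1: blocked at collider Bq (neither it nor any descendant is in the conditioning set).
  P2: blocked at collider Bq (neither it nor any descendant is in the conditioning set).
  P3: blocked at collider Hs (neither it nor any descendant is in the conditioning set).
  P4: blocked at collider Bq (neither it nor any descendant is in the conditioning set).
  P5: blocked at collider Qt (neither it nor any descendant is in the conditioning set).
The empty set is therefore the unique smallest valid set.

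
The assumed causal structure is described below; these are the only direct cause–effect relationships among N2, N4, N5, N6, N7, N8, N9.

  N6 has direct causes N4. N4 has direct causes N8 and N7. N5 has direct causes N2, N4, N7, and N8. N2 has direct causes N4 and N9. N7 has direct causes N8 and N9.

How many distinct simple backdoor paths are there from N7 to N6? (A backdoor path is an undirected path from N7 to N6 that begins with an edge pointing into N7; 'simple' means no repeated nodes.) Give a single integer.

6

A backdoor path from N7 to N6 is any simple undirected path whose first edge points into N7 (i.e. leaves N7 via a parent).
Parents of N7: {N8, N9}.
Enumerating:
  P1: N7 <- N9 -> N2 <- N4 -> N6
  P2: N7 <- N9 -> N2 -> N5 <- N8 -> N4 -> N6
  P3: N7 <- N9 -> N2 -> N5 <- N4 -> N6
  P4: N7 <- N8 -> N4 -> N6
  P5: N7 <- N8 -> N5 <- N4 -> N6
  P6: N7 <- N8 -> N5 <- N2 <- N4 -> N6
That exhausts the simple backdoor paths. Count: 6.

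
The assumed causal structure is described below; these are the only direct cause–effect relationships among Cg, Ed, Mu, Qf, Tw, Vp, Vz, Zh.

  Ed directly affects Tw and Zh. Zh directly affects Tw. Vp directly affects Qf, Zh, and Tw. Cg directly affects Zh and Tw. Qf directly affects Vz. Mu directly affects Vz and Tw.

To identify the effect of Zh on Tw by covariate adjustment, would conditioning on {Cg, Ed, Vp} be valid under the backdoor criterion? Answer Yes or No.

Backdoor paths from Zh to Tw (paths whose first edge points into Zh):
  P1: Zh <- Vp -> Tw
  P2: Zh <- Vp -> Qf -> Vz <- Mu -> Tw
  P3: Zh <- Ed -> Tw
  P4: Zh <- Cg -> Tw
Condition 1 (no descendant of Zh in the set): holds — descendants of Zh are {Tw}; none are in {Cg, Ed, Vp}.
Condition 2 (every backdoor path blocked by {Cg, Ed, Vp}):
  P1: blocked at fork node Vp ∈ conditioning set.
  P2: blocked at fork node Vp ∈ conditioning set.
  P3: blocked at fork node Ed ∈ conditioning set.
  P4: blocked at fork node Cg ∈ conditioning set.
{Cg, Ed, Vp} satisfies the backdoor criterion.

Yes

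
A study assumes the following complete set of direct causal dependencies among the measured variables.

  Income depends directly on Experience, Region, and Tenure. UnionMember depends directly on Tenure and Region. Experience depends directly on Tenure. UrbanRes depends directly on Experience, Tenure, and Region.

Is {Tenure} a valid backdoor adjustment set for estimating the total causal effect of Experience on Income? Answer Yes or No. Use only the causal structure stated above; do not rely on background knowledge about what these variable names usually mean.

Backdoor paths from Experience to Income (paths whose first edge points into Experience):
  P1: Experience <- Tenure -> UrbanRes <- Region -> Income
  P2: Experience <- Tenure -> Income
  P3: Experience <- Tenure -> UnionMember <- Region -> Income
Condition 1 (no descendant of Experience in the set): holds — descendants of Experience are {Income, UrbanRes}; none are in {Tenure}.
Condition 2 (every backdoor path blocked by {Tenure}):
  P1: blocked at fork node Tenure ∈ conditioning set.
  P2: blocked at fork node Tenure ∈ conditioning set.
  P3: blocked at fork node Tenure ∈ conditioning set.
{Tenure} satisfies the backdoor criterion.

Yes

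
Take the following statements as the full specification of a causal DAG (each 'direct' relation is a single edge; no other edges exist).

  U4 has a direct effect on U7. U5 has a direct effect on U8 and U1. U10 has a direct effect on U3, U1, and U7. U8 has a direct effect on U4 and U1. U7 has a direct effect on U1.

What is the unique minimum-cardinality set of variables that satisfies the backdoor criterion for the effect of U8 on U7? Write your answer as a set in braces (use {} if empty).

Variables eligible for adjustment (non-descendants of U8, excluding U8 and U7): {U10, U3, U5}.
Backdoor paths from U8 to U7:
  P1: U8 <- U5 -> U1 <- U10 -> U7
  P2: U8 <- U5 -> U1 <- U7
Each backdoor path contains an unconditioned collider, so every path is already blocked with the empty conditioning set:
  P1: blocked at collider U1 (neither it nor any descendant is in the conditioning set).
  P2: blocked at collider U1 (neither it nor any descendant is in the conditioning set).
The empty set is therefore the unique smallest valid set.

{}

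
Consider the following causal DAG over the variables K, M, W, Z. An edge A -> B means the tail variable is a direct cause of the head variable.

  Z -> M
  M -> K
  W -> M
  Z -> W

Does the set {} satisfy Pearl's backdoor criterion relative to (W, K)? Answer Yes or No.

Backdoor paths from W to K (paths whose first edge points into W):
  P1: W <- Z -> M -> K
Condition 1 (no descendant of W in the set): holds — descendants of W are {K, M}; none are in {}.
Condition 2 (every backdoor path blocked by {}):
  P1: open — no interior node is in the conditioning set.
{} does not satisfy the backdoor criterion.

No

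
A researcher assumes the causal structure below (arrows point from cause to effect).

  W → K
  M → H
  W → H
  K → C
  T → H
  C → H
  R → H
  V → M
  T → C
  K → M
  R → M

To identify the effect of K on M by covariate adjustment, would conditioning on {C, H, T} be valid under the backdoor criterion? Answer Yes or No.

Backdoor paths from K to M (paths whose first edge points into K):
  P1: K <- W -> H <- R -> M
  P2: K <- W -> H <- M
Condition 1 (no descendant of K in the set): FAILS — C and H are descendants of K.
Condition 2 (every backdoor path blocked by {C, H, T}):
  P1: open — collider(s) H are conditioned on (or have a conditioned descendant) and no non-collider on the path is in the set.
  P2: open — collider(s) H are conditioned on (or have a conditioned descendant) and no non-collider on the path is in the set.
{C, H, T} does not satisfy the backdoor criterion.

No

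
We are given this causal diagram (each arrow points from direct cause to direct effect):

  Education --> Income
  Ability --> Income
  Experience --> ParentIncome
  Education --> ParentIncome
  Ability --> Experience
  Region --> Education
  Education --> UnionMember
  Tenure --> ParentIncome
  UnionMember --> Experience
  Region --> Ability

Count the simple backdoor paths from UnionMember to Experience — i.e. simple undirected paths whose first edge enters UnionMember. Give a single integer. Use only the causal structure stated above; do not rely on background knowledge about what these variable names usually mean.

3

A backdoor path from UnionMember to Experience is any simple undirected path whose first edge points into UnionMember (i.e. leaves UnionMember via a parent).
Parents of UnionMember: {Education}.
Enumerating:
  P1: UnionMember <- Education <- Region -> Ability -> Experience
  P2: UnionMember <- Education -> Income <- Ability -> Experience
  P3: UnionMember <- Education -> ParentIncome <- Experience
That exhausts the simple backdoor paths. Count: 3.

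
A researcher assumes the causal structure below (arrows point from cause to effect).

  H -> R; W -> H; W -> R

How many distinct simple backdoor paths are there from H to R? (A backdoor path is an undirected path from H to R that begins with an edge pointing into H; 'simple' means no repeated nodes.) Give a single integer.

A backdoor path from H to R is any simple undirected path whose first edge points into H (i.e. leaves H via a parent).
Parents of H: {W}.
Enumerating:
  P1: H <- W -> R
That exhausts the simple backdoor paths. Count: 1.

1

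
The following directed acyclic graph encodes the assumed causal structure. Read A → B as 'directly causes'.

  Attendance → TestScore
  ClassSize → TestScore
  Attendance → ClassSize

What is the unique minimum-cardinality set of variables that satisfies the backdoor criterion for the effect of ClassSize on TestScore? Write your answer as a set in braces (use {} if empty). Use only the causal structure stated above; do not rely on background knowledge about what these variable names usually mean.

Variables eligible for adjustment (non-descendants of ClassSize, excluding ClassSize and TestScore): {Attendance}.
Backdoor paths from ClassSize to TestScore:
  P1: ClassSize <- Attendance -> TestScore
The empty set is not sufficient: P1 (ClassSize <- Attendance -> TestScore) has no collider blocking it and no conditioned non-collider, so it is open.
Try {Attendance}:
  P1: blocked at fork node Attendance ∈ conditioning set.
{Attendance} contains no descendant of ClassSize and blocks every backdoor path.
{Attendance} is the unique smallest valid adjustment set.

{Attendance}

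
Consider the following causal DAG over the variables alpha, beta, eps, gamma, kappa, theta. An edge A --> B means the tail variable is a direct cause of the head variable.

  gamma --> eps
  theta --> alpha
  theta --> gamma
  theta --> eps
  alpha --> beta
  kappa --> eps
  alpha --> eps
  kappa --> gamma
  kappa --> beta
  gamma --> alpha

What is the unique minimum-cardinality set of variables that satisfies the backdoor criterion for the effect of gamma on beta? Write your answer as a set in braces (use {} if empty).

{kappa, theta}

Variables eligible for adjustment (non-descendants of gamma, excluding gamma and beta): {kappa, theta}.
Backdoor paths from gamma to beta:
  P1: gamma <- theta -> alpha -> beta
  P2: gamma <- theta -> alpha -> eps <- kappa -> beta
  P3: gamma <- theta -> eps <- kappa -> beta
  P4: gamma <- theta -> eps <- alpha -> beta
  P5: gamma <- kappa -> beta
  P6: gamma <- kappa -> eps <- theta -> alpha -> beta
  P7: gamma <- kappa -> eps <- alpha -> beta
The empty set is not sufficient: P1 (gamma <- theta -> alpha -> beta) has no collider blocking it and no conditioned non-collider, so it is open.
Try {kappa, theta}:
  P1: blocked at fork node theta ∈ conditioning set.
  P2: blocked at fork node theta ∈ conditioning set.
  P3: blocked at fork node theta ∈ conditioning set.
  P4: blocked at fork node theta ∈ conditioning set.
  P5: blocked at fork node kappa ∈ conditioning set.
  P6: blocked at fork node kappa ∈ conditioning set.
  P7: blocked at fork node kappa ∈ conditioning set.
{kappa, theta} contains no descendant of gamma and blocks every backdoor path.
Every element of {kappa, theta} is needed (dropping kappa leaves P5 open; dropping theta leaves P1 open), so no proper subset is valid.
Among all size-2 subsets of the eligible variables, only {kappa, theta} blocks every backdoor path, so it is the unique smallest valid adjustment set.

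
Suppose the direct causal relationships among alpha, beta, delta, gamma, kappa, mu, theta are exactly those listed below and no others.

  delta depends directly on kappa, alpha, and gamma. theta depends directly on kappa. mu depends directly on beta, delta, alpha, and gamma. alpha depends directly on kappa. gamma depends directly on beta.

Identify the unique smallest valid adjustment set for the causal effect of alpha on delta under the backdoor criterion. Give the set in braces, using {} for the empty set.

{kappa}

Variables eligible for adjustment (non-descendants of alpha, excluding alpha and delta): {beta, gamma, kappa, theta}.
Backdoor paths from alpha to delta:
  P1: alpha <- kappa -> delta
The empty set is not sufficient: P1 (alpha <- kappa -> delta) has no collider blocking it and no conditioned non-collider, so it is open.
Try {kappa}:
  P1: blocked at fork node kappa ∈ conditioning set.
{kappa} contains no descendant of alpha and blocks every backdoor path.
No other singleton works — e.g. {beta} leaves P1 open — so {kappa} is the unique smallest valid adjustment set.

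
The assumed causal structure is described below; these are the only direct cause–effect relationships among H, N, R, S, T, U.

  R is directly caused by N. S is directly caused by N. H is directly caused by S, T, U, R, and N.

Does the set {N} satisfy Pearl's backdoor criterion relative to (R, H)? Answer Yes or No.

Yes

Backdoor paths from R to H (paths whose first edge points into R):
  P1: R <- N -> S -> H
  P2: R <- N -> H
Condition 1 (no descendant of R in the set): holds — descendants of R are {H}; none are in {N}.
Condition 2 (every backdoor path blocked by {N}):
  P1: blocked at fork node N ∈ conditioning set.
  P2: blocked at fork node N ∈ conditioning set.
{N} satisfies the backdoor criterion.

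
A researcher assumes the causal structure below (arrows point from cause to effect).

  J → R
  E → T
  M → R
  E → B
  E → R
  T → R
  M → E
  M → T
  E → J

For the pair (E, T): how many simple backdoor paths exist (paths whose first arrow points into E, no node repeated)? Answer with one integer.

2

A backdoor path from E to T is any simple undirected path whose first edge points into E (i.e. leaves E via a parent).
Parents of E: {M}.
Enumerating:
  P1: E <- M -> T
  P2: E <- M -> R <- T
That exhausts the simple backdoor paths. Count: 2.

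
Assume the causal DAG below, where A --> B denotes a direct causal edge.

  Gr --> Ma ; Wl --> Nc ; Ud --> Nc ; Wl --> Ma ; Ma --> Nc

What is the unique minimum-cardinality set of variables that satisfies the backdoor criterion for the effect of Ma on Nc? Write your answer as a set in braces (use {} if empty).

{Wl}

Variables eligible for adjustment (non-descendants of Ma, excluding Ma and Nc): {Gr, Ud, Wl}.
Backdoor paths from Ma to Nc:
  P1: Ma <- Wl -> Nc
The empty set is not sufficient: P1 (Ma <- Wl -> Nc) has no collider blocking it and no conditioned non-collider, so it is open.
Try {Wl}:
  P1: blocked at fork node Wl ∈ conditioning set.
{Wl} contains no descendant of Ma and blocks every backdoor path.
No other singleton works — e.g. {Gr} leaves P1 open — so {Wl} is the unique smallest valid adjustment set.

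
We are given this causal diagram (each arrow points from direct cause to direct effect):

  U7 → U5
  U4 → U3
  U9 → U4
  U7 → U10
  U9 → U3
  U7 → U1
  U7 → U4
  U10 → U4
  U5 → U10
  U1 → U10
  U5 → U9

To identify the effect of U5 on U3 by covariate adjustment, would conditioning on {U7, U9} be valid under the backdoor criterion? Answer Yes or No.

Backdoor paths from U5 to U3 (paths whose first edge points into U5):
  P1: U5 <- U7 -> U1 -> U10 -> U4 <- U9 -> U3
  P2: U5 <- U7 -> U1 -> U10 -> U4 -> U3
  P3: U5 <- U7 -> U10 -> U4 <- U9 -> U3
  P4: U5 <- U7 -> U10 -> U4 -> U3
  P5: U5 <- U7 -> U4 <- U9 -> U3
  P6: U5 <- U7 -> U4 -> U3
Condition 1 (no descendant of U5 in the set): FAILS — U9 is a descendant of U5.
Condition 2 (every backdoor path blocked by {U7, U9}):
  P1: blocked at fork node U7 ∈ conditioning set.
  P2: blocked at fork node U7 ∈ conditioning set.
  P3: blocked at fork node U7 ∈ conditioning set.
  P4: blocked at fork node U7 ∈ conditioning set.
  P5: blocked at fork node U7 ∈ conditioning set.
  P6: blocked at fork node U7 ∈ conditioning set.
{U7, U9} does not satisfy the backdoor criterion.

No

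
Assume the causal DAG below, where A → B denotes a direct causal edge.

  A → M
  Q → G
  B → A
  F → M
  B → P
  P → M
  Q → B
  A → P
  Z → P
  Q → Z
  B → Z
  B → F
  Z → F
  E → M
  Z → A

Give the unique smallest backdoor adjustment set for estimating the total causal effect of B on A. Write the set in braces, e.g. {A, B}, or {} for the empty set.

Variables eligible for adjustment (non-descendants of B, excluding B and A): {E, G, Q}.
Backdoor paths from B to A:
  P1: B <- Q -> Z -> F -> M <- A
  P2: B <- Q -> Z -> F -> M <- P <- A
  P3: B <- Q -> Z -> A
  P4: B <- Q -> Z -> P <- A
  P5: B <- Q -> Z -> P -> M <- A
The empty set is not sufficient: P3 (B <- Q -> Z -> A) has no collider blocking it and no conditioned non-collider, so it is open.
Try {Q}:
  P1: blocked at fork node Q ∈ conditioning set.
  P2: blocked at fork node Q ∈ conditioning set.
  P3: blocked at fork node Q ∈ conditioning set.
  P4: blocked at fork node Q ∈ conditioning set.
  P5: blocked at fork node Q ∈ conditioning set.
{Q} contains no descendant of B and blocks every backdoor path.
No other singleton works — e.g. {E} leaves P3 open — so {Q} is the unique smallest valid adjustment set.

{Q}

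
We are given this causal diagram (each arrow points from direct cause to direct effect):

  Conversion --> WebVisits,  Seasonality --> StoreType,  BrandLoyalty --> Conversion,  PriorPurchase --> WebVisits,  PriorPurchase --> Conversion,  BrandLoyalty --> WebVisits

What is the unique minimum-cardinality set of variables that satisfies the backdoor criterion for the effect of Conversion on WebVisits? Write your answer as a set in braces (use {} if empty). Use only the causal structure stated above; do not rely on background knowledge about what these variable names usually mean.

Variables eligible for adjustment (non-descendants of Conversion, excluding Conversion and WebVisits): {BrandLoyalty, PriorPurchase, Seasonality, StoreType}.
Backdoor paths from Conversion to WebVisits:
  P1: Conversion <- PriorPurchase -> WebVisits
  P2: Conversion <- BrandLoyalty -> WebVisits
The empty set is not sufficient: P1 (Conversion <- PriorPurchase -> WebVisits) has no collider blocking it and no conditioned non-collider, so it is open.
Try {BrandLoyalty, PriorPurchase}:
  P1: blocked at fork node PriorPurchase ∈ conditioning set.
  P2: blocked at fork node BrandLoyalty ∈ conditioning set.
{BrandLoyalty, PriorPurchase} contains no descendant of Conversion and blocks every backdoor path.
Every element of {BrandLoyalty, PriorPurchase} is needed (dropping BrandLoyalty leaves P2 open; dropping PriorPurchase leaves P1 open), so no proper subset is valid.
Among all size-2 subsets of the eligible variables, only {BrandLoyalty, PriorPurchase} blocks every backdoor path, so it is the unique smallest valid adjustment set.

{BrandLoyalty, PriorPurchase}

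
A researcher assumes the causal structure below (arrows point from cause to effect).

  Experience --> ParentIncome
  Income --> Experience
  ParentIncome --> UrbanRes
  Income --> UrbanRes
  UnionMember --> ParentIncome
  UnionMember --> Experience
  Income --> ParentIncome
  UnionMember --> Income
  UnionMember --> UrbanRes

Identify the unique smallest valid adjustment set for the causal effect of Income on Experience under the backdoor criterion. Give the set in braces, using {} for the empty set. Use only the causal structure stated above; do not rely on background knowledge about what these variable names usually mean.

{UnionMember}

Variables eligible for adjustment (non-descendants of Income, excluding Income and Experience): {UnionMember}.
Backdoor paths from Income to Experience:
  P1: Income <- UnionMember -> Experience
  P2: Income <- UnionMember -> ParentIncome <- Experience
  P3: Income <- UnionMember -> UrbanRes <- ParentIncome <- Experience
The empty set is not sufficient: P1 (Income <- UnionMember -> Experience) has no collider blocking it and no conditioned non-collider, so it is open.
Try {UnionMember}:
  P1: blocked at fork node UnionMember ∈ conditioning set.
  P2: blocked at fork node UnionMember ∈ conditioning set.
  P3: blocked at fork node UnionMember ∈ conditioning set.
{UnionMember} contains no descendant of Income and blocks every backdoor path.
{UnionMember} is the unique smallest valid adjustment set.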